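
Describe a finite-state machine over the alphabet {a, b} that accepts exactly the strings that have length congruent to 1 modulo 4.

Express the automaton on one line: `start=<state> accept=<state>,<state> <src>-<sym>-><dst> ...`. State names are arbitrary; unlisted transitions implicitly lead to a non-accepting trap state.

Count input length modulo 4: every symbol advances one step around the cycle S0 → S1 → S2 → S3 → S0. Accept at S1.
A 4-state machine:
        a   b  
>  S0   S1  S1 
 * S1   S2  S2 
   S2   S3  S3 
   S3   S0  S0 
(> = start, * = accepting)

start=S0 accept=S1 S0-a->S1 S0-b->S1 S1-a->S2 S1-b->S2 S2-a->S3 S2-b->S3 S3-a->S0 S3-b->S0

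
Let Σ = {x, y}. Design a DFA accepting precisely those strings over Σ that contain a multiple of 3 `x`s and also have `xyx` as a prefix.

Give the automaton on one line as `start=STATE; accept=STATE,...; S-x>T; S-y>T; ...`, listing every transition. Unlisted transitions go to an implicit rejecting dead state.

start=A; accept=H; A-x>B; A-y>C; B-x>D; B-y>E; C-x>F; C-y>C; D-x>C; D-y>D; E-x>G; E-y>F; F-x>D; F-y>F; G-x>H; G-y>G; H-x>I; H-y>H; I-x>G; I-y>I

Build one automaton per condition and run them in lockstep. The first has 3 states tracking the count of `x`s modulo 3; the second has 5 states tracking whether the input so far still matches the prefix `xyx`. A product state is a pair (one from each), accepting exactly when both do.
A 9-state machine:
       x  y 
>  A   B  C 
   B   D  E 
   C   F  C 
   D   C  D 
   E   G  F 
   F   D  F 
   G   H  G 
 * H   I  H 
   I   G  I 
(> = start, * = accepting)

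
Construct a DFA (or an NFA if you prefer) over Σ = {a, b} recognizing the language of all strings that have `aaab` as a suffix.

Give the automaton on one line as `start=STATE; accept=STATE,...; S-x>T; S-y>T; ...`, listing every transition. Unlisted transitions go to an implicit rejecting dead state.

start=S0; accept=S4; S0-a>S1; S0-b>S0; S1-a>S2; S1-b>S0; S2-a>S3; S2-b>S0; S3-a>S3; S3-b>S4; S4-a>S1; S4-b>S0

Let each state record the length of the longest suffix of the input read so far that is also a prefix of `aaab`. S1 means the last symbol is `a`; S2 means the last 2 symbols are `aa`; S3 means the last 3 symbols are `aaa`; S4 means the last 4 symbols are `aaab`. Accept only at S4, where the string currently ends in `aaab`.
        a   b  
>  S0   S1  S0 
   S1   S2  S0 
   S2   S3  S0 
   S3   S3  S4 
 * S4   S1  S0 
(> = start, * = accepting)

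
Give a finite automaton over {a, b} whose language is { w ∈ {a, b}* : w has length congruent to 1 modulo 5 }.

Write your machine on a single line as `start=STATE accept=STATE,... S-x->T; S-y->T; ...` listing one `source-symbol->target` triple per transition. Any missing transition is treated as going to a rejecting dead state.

start=q0; accept=q1; q0-a->q1; q0-b->q1; q1-a->q2; q1-b->q2; q2-a->q3; q2-b->q3; q3-a->q4; q3-b->q4; q4-a->q0; q4-b->q0

Only the length mod 5 matters, so use a 5-cycle: from any state, every input symbol moves to the next state, wrapping q4 back to q0. Mark q1 accepting.
With 5 states:
        a   b  
>  q0   q1  q1 
 * q1   q2  q2 
   q2   q3  q3 
   q3   q4  q4 
   q4   q0  q0 
(> = start, * = accepting)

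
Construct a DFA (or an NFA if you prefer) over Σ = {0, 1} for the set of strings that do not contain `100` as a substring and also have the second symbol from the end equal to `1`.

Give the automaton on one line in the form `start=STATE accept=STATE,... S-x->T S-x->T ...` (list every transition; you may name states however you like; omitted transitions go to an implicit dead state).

start=A accept=C,D A-0->A A-1->B B-0->C B-1->D C-0->E C-1->B D-0->C D-1->D E-0->E E-1->E

Build one automaton per condition and run them in lockstep. The first has 4 states tracking partial matches of the forbidden pattern `100`; the second has 7 states tracking the last 2 symbols read. A product state is a pair (one from each), accepting exactly when both do. After merging equivalent states the machine shrinks.
5 states suffice.
       0  1 
>  A   A  B 
   B   C  D 
 * C   E  B 
 * D   C  D 
   E   E  E 
(> = start, * = accepting)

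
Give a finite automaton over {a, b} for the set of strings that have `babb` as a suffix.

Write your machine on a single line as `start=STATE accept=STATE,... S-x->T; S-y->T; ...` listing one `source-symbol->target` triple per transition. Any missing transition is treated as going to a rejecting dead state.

start=S0; accept=S4; S0-a->S0; S0-b->S1; S1-a->S2; S1-b->S1; S2-a->S0; S2-b->S3; S3-a->S2; S3-b->S4; S4-a->S2; S4-b->S1

Remember how much of `babb` the current input suffix matches. State S0 means no match yet; S1 means the last symbol is `b`; S2 means the last 2 symbols are `ba`; S3 means the last 3 symbols are `bab`; S4 means the last 4 symbols are `babb`. Only S4 accepts. On a mismatch, fall back to the longest proper suffix that is still a prefix of `babb`.
A 5-state machine:
        a   b  
>  S0   S0  S1 
   S1   S2  S1 
   S2   S0  S3 
   S3   S2  S4 
 * S4   S2  S1 
(> = start, * = accepting)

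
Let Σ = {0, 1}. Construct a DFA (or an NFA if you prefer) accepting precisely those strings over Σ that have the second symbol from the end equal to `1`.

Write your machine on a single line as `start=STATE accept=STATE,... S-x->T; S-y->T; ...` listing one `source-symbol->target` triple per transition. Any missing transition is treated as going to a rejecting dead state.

start=s0; accept=s5,s6; s0-0->s1; s0-1->s2; s1-0->s3; s1-1->s4; s2-0->s5; s2-1->s6; s3-0->s3; s3-1->s4; s4-0->s5; s4-1->s6; s5-0->s3; s5-1->s4; s6-0->s5; s6-1->s6

A DFA must remember the last 2 symbols (since which symbol is second-to-last isn't known until the input ends). Use one state per possible window of the last ≤2 symbols; accept from those whose window starts with `1`.
        0   1  
>  s0   s1  s2 
   s1   s3  s4 
   s2   s5  s6 
   s3   s3  s4 
   s4   s5  s6 
 * s5   s3  s4 
 * s6   s5  s6 
(> = start, * = accepting)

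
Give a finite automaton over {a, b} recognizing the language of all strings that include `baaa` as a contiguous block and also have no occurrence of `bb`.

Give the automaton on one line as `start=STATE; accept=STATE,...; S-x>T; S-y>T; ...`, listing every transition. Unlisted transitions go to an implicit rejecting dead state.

start=S0; accept=S6,S8; S0-a>S0; S0-b>S1; S1-a>S2; S1-b>S3; S2-a>S4; S2-b>S1; S3-a>S5; S3-b>S3; S4-a>S6; S4-b>S1; S5-a>S7; S5-b>S3; S6-a>S6; S6-b>S8; S7-a>S9; S7-b>S3; S8-a>S6; S8-b>S9; S9-a>S9; S9-b>S9

Build one automaton per condition and run them in lockstep. The first has 5 states tracking whether and how much of `baaa` has been seen; the second has 3 states tracking partial matches of the forbidden pattern `bb`. A product state is a pair (one from each), accepting exactly when both do.
With 10 states:
        a   b  
>  S0   S0  S1 
   S1   S2  S3 
   S2   S4  S1 
   S3   S5  S3 
   S4   S6  S1 
   S5   S7  S3 
 * S6   S6  S8 
   S7   S9  S3 
 * S8   S6  S9 
   S9   S9  S9 
(> = start, * = accepting)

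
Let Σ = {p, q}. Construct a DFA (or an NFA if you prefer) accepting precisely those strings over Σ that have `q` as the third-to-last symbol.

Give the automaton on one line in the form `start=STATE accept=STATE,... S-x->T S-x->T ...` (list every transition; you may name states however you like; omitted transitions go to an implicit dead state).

start=S0 accept=S11,S12,S13,S14 S0-p->S1 S0-q->S2 S1-p->S3 S1-q->S4 S2-p->S5 S2-q->S6 S3-p->S7 S3-q->S8 S4-p->S9 S4-q->S10 S5-p->S11 S5-q->S12 S6-p->S13 S6-q->S14 S7-p->S7 S7-q->S8 S8-p->S9 S8-q->S10 S9-p->S11 S9-q->S12 S10-p->S13 S10-q->S14 S11-p->S7 S11-q->S8 S12-p->S9 S12-q->S10 S13-p->S11 S13-q->S12 S14-p->S13 S14-q->S14

Because acceptance depends on a position counted from the end, the machine has to buffer the most recent 3 symbols. Make each state the string of the last up-to-3 symbols read; on input `x` shift the window left and append `x`. Accept when the buffered window has length 3 and begins with `q`.
With 15 states:
          p    q  
>  S0     S1   S2 
   S1     S3   S4 
   S2     S5   S6 
   S3     S7   S8 
   S4     S9  S10 
   S5    S11  S12 
   S6    S13  S14 
   S7     S7   S8 
   S8     S9  S10 
   S9    S11  S12 
   S10   S13  S14 
 * S11    S7   S8 
 * S12    S9  S10 
 * S13   S11  S12 
 * S14   S13  S14 
(> = start, * = accepting)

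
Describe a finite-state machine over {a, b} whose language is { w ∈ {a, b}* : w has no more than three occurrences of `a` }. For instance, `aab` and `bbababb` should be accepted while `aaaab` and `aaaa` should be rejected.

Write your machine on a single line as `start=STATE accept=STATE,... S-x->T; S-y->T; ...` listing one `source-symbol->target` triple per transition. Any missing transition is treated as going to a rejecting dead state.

start=s0; accept=s0,s1,s2,s3; s0-a->s1; s0-b->s0; s1-a->s2; s1-b->s1; s2-a->s3; s2-b->s2; s3-a->s4; s3-b->s3; s4-a->s4; s4-b->s4

Only the number of `a`s matters, and only up to 4. Make a chain s0 → s1 → s2 → s3 → s4 advanced by each `a` (with s4 absorbing); every other symbol self-loops. The accepting set is {s0, s1, s2, s3}.
With 5 states:
        a   b  
>* s0   s1  s0 
 * s1   s2  s1 
 * s2   s3  s2 
 * s3   s4  s3 
   s4   s4  s4 
(> = start, * = accepting)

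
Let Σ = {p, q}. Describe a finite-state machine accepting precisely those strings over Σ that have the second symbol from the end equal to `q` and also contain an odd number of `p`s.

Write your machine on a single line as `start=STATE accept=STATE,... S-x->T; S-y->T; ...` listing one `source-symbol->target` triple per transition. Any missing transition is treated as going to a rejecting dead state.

Run two small machines in parallel and take their product. The first has 7 states tracking the last 2 symbols read; the second has 2 states tracking the count of `p`s modulo 2. A product state is a pair (one from each), accepting exactly when both do.
11 states suffice.
          p    q  
>  s0     s1   s2 
   s1     s3   s4 
   s2     s5   s6 
   s3     s7   s8 
   s4     s9  s10 
 * s5     s3   s4 
   s6     s5   s6 
   s7     s3   s4 
   s8     s5   s6 
   s9     s7   s8 
 * s10    s9  s10 
(> = start, * = accepting)

start=s0; accept=s5,s10; s0-p->s1; s0-q->s2; s1-p->s3; s1-q->s4; s2-p->s5; s2-q->s6; s3-p->s7; s3-q->s8; s4-p->s9; s4-q->s10; s5-p->s3; s5-q->s4; s6-p->s5; s6-q->s6; s7-p->s3; s7-q->s4; s8-p->s5; s8-q->s6; s9-p->s7; s9-q->s8; s10-p->s9; s10-q->s10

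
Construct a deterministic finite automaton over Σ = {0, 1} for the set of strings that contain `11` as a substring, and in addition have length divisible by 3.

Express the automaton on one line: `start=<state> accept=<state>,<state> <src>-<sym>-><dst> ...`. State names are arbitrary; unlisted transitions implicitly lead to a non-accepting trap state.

Run two small machines in parallel and take their product. The first has 3 states tracking whether and how much of `11` has been seen; the second has 3 states tracking the input length modulo 3. A product state is a pair (one from each), accepting exactly when both do.
        0   1  
>  s0   s1  s2 
   s1   s3  s4 
   s2   s3  s5 
   s3   s0  s6 
   s4   s0  s7 
   s5   s7  s7 
   s6   s1  s8 
 * s7   s8  s8 
   s8   s5  s5 
(> = start, * = accepting)

start=s0 accept=s7 s0-0->s1 s0-1->s2 s1-0->s3 s1-1->s4 s2-0->s3 s2-1->s5 s3-0->s0 s3-1->s6 s4-0->s0 s4-1->s7 s5-0->s7 s5-1->s7 s6-0->s1 s6-1->s8 s7-0->s8 s7-1->s8 s8-0->s5 s8-1->s5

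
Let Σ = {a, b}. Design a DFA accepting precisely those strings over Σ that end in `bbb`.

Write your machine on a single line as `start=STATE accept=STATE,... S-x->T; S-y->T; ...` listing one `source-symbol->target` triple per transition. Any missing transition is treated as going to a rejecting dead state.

Remember how much of `bbb` the current input suffix matches. State q0 means no match yet; q1 means the last symbol is `b`; q2 means the last 2 symbols are `bb`; q3 means the last 3 symbols are `bbb`. Only q3 accepts. On a mismatch, fall back to the longest proper suffix that is still a prefix of `bbb`.
        a   b  
>  q0   q0  q1 
   q1   q0  q2 
   q2   q0  q3 
 * q3   q0  q3 
(> = start, * = accepting)

start=q0; accept=q3; q0-a->q0; q0-b->q1; q1-a->q0; q1-b->q2; q2-a->q0; q2-b->q3; q3-a->q0; q3-b->q3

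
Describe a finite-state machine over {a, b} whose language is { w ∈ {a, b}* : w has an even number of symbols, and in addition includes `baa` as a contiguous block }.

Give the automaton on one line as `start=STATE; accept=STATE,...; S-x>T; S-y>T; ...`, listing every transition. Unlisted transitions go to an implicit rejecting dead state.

start=s0; accept=s7; s0-a>s1; s0-b>s2; s1-a>s0; s1-b>s3; s2-a>s4; s2-b>s3; s3-a>s5; s3-b>s2; s4-a>s6; s4-b>s2; s5-a>s7; s5-b>s3; s6-a>s7; s6-b>s7; s7-a>s6; s7-b>s6

Build one automaton per condition and run them in lockstep. The first has 2 states tracking the input length modulo 2; the second has 4 states tracking whether and how much of `baa` has been seen. A product state is a pair (one from each), accepting exactly when both do.
        a   b  
>  s0   s1  s2 
   s1   s0  s3 
   s2   s4  s3 
   s3   s5  s2 
   s4   s6  s2 
   s5   s7  s3 
   s6   s7  s7 
 * s7   s6  s6 
(> = start, * = accepting)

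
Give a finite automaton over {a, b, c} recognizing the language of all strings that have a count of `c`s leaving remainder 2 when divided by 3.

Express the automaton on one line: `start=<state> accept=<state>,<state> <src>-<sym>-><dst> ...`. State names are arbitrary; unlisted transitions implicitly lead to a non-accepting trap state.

start=s0 accept=s2 s0-a->s0 s0-b->s0 s0-c->s1 s1-a->s1 s1-b->s1 s1-c->s2 s2-a->s2 s2-b->s2 s2-c->s0

The only thing that matters is how many `c`s have appeared, reduced mod 3. Use one state per residue: s0 for 0, …, s2 for 2. Reading `c` moves to the next residue; anything else stays put. s2 is accepting.
A 3-state machine:
        a   b   c  
>  s0   s0  s0  s1 
   s1   s1  s1  s2 
 * s2   s2  s2  s0 
(> = start, * = accepting)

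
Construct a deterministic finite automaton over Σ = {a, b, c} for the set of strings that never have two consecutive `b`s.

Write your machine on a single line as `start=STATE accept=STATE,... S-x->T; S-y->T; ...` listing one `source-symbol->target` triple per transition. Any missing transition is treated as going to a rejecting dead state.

start=q0; accept=q0,q1; q0-a->q0; q0-b->q1; q0-c->q0; q1-a->q0; q1-b->q2; q1-c->q0; q2-a->q2; q2-b->q2; q2-c->q2

Track partial matches of the forbidden pattern `bb`. State q2 is a dead state reached once `bb` has occurred; every other state accepts. q0 means no part of `bb` is currently matched.
3 states suffice.
        a   b   c  
>* q0   q0  q1  q0 
 * q1   q0  q2  q0 
   q2   q2  q2  q2 
(> = start, * = accepting)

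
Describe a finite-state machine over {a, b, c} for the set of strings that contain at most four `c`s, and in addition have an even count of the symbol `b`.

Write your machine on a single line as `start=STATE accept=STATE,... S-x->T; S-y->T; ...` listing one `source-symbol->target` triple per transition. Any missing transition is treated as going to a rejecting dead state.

Build one automaton per condition and run them in lockstep. The first has 6 states tracking the count of `c`s, saturating at 5; the second has 2 states tracking the count of `b`s modulo 2. A product state is a pair (one from each), accepting exactly when both do. After merging equivalent states the machine shrinks.
An 11-state machine:
          a    b    c  
>* s0     s0   s1   s2 
   s1     s1   s0   s3 
 * s2     s2   s3   s4 
   s3     s3   s2   s5 
 * s4     s4   s5   s6 
   s5     s5   s4   s7 
 * s6     s6   s7   s8 
   s7     s7   s6   s9 
 * s8     s8   s9  s10 
   s9     s9   s8  s10 
   s10   s10  s10  s10 
(> = start, * = accepting)

start=s0; accept=s0,s2,s4,s6,s8; s0-a->s0; s0-b->s1; s0-c->s2; s1-a->s1; s1-b->s0; s1-c->s3; s2-a->s2; s2-b->s3; s2-c->s4; s3-a->s3; s3-b->s2; s3-c->s5; s4-a->s4; s4-b->s5; s4-c->s6; s5-a->s5; s5-b->s4; s5-c->s7; s6-a->s6; s6-b->s7; s6-c->s8; s7-a->s7; s7-b->s6; s7-c->s9; s8-a->s8; s8-b->s9; s8-c->s10; s9-a->s9; s9-b->s8; s9-c->s10; s10-a->s10; s10-b->s10; s10-c->s10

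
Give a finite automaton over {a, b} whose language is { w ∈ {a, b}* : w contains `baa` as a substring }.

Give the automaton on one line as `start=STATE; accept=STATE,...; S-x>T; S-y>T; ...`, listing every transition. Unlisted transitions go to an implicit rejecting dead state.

States s0..s2 record the length of the longest prefix of `baa` that matches the current input suffix. Reaching s3 means `baa` has been seen, and we stay there forever. Accept from s3.
        a   b  
>  s0   s0  s1 
   s1   s2  s1 
   s2   s3  s1 
 * s3   s3  s3 
(> = start, * = accepting)

start=s0; accept=s3; s0-a>s0; s0-b>s1; s1-a>s2; s1-b>s1; s2-a>s3; s2-b>s1; s3-a>s3; s3-b>s3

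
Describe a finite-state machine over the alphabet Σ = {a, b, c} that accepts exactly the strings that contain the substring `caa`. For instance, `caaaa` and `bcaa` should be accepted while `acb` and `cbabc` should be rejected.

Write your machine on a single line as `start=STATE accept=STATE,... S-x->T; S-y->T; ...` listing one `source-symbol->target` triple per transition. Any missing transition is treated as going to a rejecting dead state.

States S0..S2 record the length of the longest prefix of `caa` that matches the current input suffix. Reaching S3 means `caa` has been seen, and we stay there forever. Accept from S3.
        a   b   c  
>  S0   S0  S0  S1 
   S1   S2  S0  S1 
   S2   S3  S0  S1 
 * S3   S3  S3  S3 
(> = start, * = accepting)

start=S0; accept=S3; S0-a->S0; S0-b->S0; S0-c->S1; S1-a->S2; S1-b->S0; S1-c->S1; S2-a->S3; S2-b->S0; S2-c->S1; S3-a->S3; S3-b->S3; S3-c->S3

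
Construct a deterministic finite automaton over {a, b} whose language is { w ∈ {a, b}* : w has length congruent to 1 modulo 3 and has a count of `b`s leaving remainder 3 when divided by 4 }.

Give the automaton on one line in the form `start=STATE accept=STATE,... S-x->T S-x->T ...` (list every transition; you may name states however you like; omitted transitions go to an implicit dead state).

Handle the two conditions separately and then intersect. The first has 3 states tracking the input length modulo 3; the second has 4 states tracking the count of `b`s modulo 4. A product state is a pair (one from each), accepting exactly when both do.
A 12-state machine:
          a    b  
>  q0     q1   q2 
   q1     q3   q4 
   q2     q4   q5 
   q3     q0   q6 
   q4     q6   q7 
   q5     q7   q8 
   q6     q2   q9 
   q7     q9  q10 
   q8    q10   q1 
   q9     q5  q11 
 * q10   q11   q3 
   q11    q8   q0 
(> = start, * = accepting)

start=q0 accept=q10 q0-a->q1 q0-b->q2 q1-a->q3 q1-b->q4 q2-a->q4 q2-b->q5 q3-a->q0 q3-b->q6 q4-a->q6 q4-b->q7 q5-a->q7 q5-b->q8 q6-a->q2 q6-b->q9 q7-a->q9 q7-b->q10 q8-a->q10 q8-b->q1 q9-a->q5 q9-b->q11 q10-a->q11 q10-b->q3 q11-a->q8 q11-b->q0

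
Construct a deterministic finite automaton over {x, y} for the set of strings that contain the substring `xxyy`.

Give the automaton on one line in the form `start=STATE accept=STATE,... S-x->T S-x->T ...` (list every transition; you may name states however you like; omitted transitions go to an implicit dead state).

start=A accept=E A-x->B A-y->A B-x->C B-y->A C-x->C C-y->D D-x->B D-y->E E-x->E E-y->E

States A..D record the length of the longest prefix of `xxyy` that matches the current input suffix. Reaching E means `xxyy` has been seen, and we stay there forever. Accept from E.
With 5 states:
       x  y 
>  A   B  A 
   B   C  A 
   C   C  D 
   D   B  E 
 * E   E  E 
(> = start, * = accepting)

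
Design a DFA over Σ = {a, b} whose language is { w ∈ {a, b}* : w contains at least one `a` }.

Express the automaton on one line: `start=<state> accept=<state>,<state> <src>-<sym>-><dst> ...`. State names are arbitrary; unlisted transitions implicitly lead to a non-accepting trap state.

Count `a`s, saturating at 2: state s0 means no `a` yet, s1 means one `a` seen, s2 means more than one. Each `a` increments (capped at s2); other symbols loop. Accept from {s1, s2}.
        a   b  
>  s0   s1  s0 
 * s1   s2  s1 
 * s2   s2  s2 
(> = start, * = accepting)

start=s0 accept=s1,s2 s0-a->s1 s0-b->s0 s1-a->s2 s1-b->s1 s2-a->s2 s2-b->s2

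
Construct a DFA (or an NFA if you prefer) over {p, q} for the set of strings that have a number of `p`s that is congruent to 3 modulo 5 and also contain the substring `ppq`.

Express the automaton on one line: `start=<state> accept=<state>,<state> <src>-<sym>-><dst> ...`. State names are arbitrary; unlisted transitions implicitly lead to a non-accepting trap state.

Build one automaton per condition and run them in lockstep. One (5 states) tracks the count of `p`s modulo 5; the other (4 states) tracks whether and how much of `ppq` has been seen. Each combined state is a pair, one component from each; accept when both components accept.
A 20-state machine:
          p    q  
>  S0     S1   S0 
   S1     S2   S3 
   S2     S4   S5 
   S3     S6   S3 
   S4     S7   S8 
   S5     S8   S5 
   S6     S4   S9 
   S7    S10  S11 
 * S8    S11   S8 
   S9    S12   S9 
   S10   S13  S14 
   S11   S14  S11 
   S12    S7  S15 
   S13    S2  S16 
   S14   S16  S14 
   S15   S17  S15 
   S16    S5  S16 
   S17   S10  S18 
   S18   S19  S18 
   S19   S13   S0 
(> = start, * = accepting)

start=S0 accept=S8 S0-p->S1 S0-q->S0 S1-p->S2 S1-q->S3 S2-p->S4 S2-q->S5 S3-p->S6 S3-q->S3 S4-p->S7 S4-q->S8 S5-p->S8 S5-q->S5 S6-p->S4 S6-q->S9 S7-p->S10 S7-q->S11 S8-p->S11 S8-q->S8 S9-p->S12 S9-q->S9 S10-p->S13 S10-q->S14 S11-p->S14 S11-q->S11 S12-p->S7 S12-q->S15 S13-p->S2 S13-q->S16 S14-p->S16 S14-q->S14 S15-p->S17 S15-q->S15 S16-p->S5 S16-q->S16 S17-p->S10 S17-q->S18 S18-p->S19 S18-q->S18 S19-p->S13 S19-q->S0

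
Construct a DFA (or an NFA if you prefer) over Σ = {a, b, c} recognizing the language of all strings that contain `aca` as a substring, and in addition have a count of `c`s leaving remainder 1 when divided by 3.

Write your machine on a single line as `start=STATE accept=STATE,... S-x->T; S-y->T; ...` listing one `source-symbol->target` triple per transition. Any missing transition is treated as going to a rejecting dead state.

Run two small machines in parallel and take their product. The first has 4 states tracking whether and how much of `aca` has been seen; the second has 3 states tracking the count of `c`s modulo 3. A product state is a pair (one from each), accepting exactly when both do.
A 12-state machine:
          a    b    c  
>  S0     S1   S0   S2 
   S1     S1   S0   S3 
   S2     S4   S2   S5 
   S3     S6   S2   S5 
   S4     S4   S2   S7 
   S5     S8   S5   S0 
 * S6     S6   S6   S9 
   S7     S9   S5   S0 
   S8     S8   S5  S10 
   S9     S9   S9  S11 
   S10   S11   S0   S2 
   S11   S11  S11   S6 
(> = start, * = accepting)

start=S0; accept=S6; S0-a->S1; S0-b->S0; S0-c->S2; S1-a->S1; S1-b->S0; S1-c->S3; S2-a->S4; S2-b->S2; S2-c->S5; S3-a->S6; S3-b->S2; S3-c->S5; S4-a->S4; S4-b->S2; S4-c->S7; S5-a->S8; S5-b->S5; S5-c->S0; S6-a->S6; S6-b->S6; S6-c->S9; S7-a->S9; S7-b->S5; S7-c->S0; S8-a->S8; S8-b->S5; S8-c->S10; S9-a->S9; S9-b->S9; S9-c->S11; S10-a->S11; S10-b->S0; S10-c->S2; S11-a->S11; S11-b->S11; S11-c->S6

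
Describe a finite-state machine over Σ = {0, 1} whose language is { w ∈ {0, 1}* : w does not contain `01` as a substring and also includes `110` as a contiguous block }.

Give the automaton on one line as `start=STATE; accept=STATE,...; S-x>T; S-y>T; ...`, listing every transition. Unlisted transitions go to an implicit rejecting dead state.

start=A; accept=E; A-0>B; A-1>C; B-0>B; B-1>B; C-0>B; C-1>D; D-0>E; D-1>D; E-0>E; E-1>B

Handle the two conditions separately and then intersect. The first has 3 states tracking partial matches of the forbidden pattern `01`; the second has 4 states tracking whether and how much of `110` has been seen. A product state is a pair (one from each), accepting exactly when both do. After merging equivalent states the machine shrinks.
       0  1 
>  A   B  C 
   B   B  B 
   C   B  D 
   D   E  D 
 * E   E  B 
(> = start, * = accepting)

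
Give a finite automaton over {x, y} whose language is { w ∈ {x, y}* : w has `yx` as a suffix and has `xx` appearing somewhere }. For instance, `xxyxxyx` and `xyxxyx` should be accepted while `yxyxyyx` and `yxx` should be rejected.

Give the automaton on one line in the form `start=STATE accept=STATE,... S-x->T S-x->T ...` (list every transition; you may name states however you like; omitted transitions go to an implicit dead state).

Run two small machines in parallel and take their product. One (3 states) tracks how much of the suffix `yx` has currently been matched; the other (3 states) tracks whether and how much of `xx` has been seen. Each combined state is a pair, one component from each; accept when both components accept. After merging equivalent states the machine shrinks.
With 5 states:
        x   y  
>  q0   q1  q0 
   q1   q2  q0 
   q2   q2  q3 
   q3   q4  q3 
 * q4   q2  q3 
(> = start, * = accepting)

start=q0 accept=q4 q0-x->q1 q0-y->q0 q1-x->q2 q1-y->q0 q2-x->q2 q2-y->q3 q3-x->q4 q3-y->q3 q4-x->q2 q4-y->q3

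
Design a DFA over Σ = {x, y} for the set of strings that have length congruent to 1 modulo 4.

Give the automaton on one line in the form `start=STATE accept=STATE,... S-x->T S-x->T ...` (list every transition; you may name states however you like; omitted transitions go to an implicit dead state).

start=q0 accept=q1 q0-x->q1 q0-y->q1 q1-x->q2 q1-y->q2 q2-x->q3 q2-y->q3 q3-x->q0 q3-y->q0

Only the length mod 4 matters, so use a 4-cycle: from any state, every input symbol moves to the next state, wrapping q3 back to q0. Mark q1 accepting.
With 4 states:
        x   y  
>  q0   q1  q1 
 * q1   q2  q2 
   q2   q3  q3 
   q3   q0  q0 
(> = start, * = accepting)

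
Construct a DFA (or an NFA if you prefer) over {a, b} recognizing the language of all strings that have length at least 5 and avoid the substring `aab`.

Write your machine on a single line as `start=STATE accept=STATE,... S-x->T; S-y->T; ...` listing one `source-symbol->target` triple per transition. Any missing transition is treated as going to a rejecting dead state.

Run two small machines in parallel and take their product. One (7 states) tracks the input length, saturating at 6; the other (4 states) tracks partial matches of the forbidden pattern `aab`. Each combined state is a pair, one component from each; accept when both components accept. Minimizing collapses redundant product states.
16 states suffice.
          a    b  
>  s0     s1   s2 
   s1     s3   s4 
   s2     s5   s4 
   s3     s6   s7 
   s4     s8   s9 
   s5     s6   s9 
   s6    s10   s7 
   s7     s7   s7 
   s8    s10  s11 
   s9    s12  s11 
   s10   s13   s7 
   s11   s14  s15 
   s12   s13  s15 
 * s13   s13   s7 
 * s14   s13  s15 
 * s15   s14  s15 
(> = start, * = accepting)

start=s0; accept=s13,s14,s15; s0-a->s1; s0-b->s2; s1-a->s3; s1-b->s4; s2-a->s5; s2-b->s4; s3-a->s6; s3-b->s7; s4-a->s8; s4-b->s9; s5-a->s6; s5-b->s9; s6-a->s10; s6-b->s7; s7-a->s7; s7-b->s7; s8-a->s10; s8-b->s11; s9-a->s12; s9-b->s11; s10-a->s13; s10-b->s7; s11-a->s14; s11-b->s15; s12-a->s13; s12-b->s15; s13-a->s13; s13-b->s7; s14-a->s13; s14-b->s15; s15-a->s14; s15-b->s15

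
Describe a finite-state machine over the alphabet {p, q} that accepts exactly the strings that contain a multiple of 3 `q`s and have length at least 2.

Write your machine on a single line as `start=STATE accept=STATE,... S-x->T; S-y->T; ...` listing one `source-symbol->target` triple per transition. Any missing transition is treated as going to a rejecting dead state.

Handle the two conditions separately and then intersect. The first has 3 states tracking the count of `q`s modulo 3; the second has 4 states tracking the input length, saturating at 3. A product state is a pair (one from each), accepting exactly when both do. After merging equivalent states the machine shrinks.
5 states suffice.
        p   q  
>  S0   S1  S2 
   S1   S3  S2 
   S2   S2  S4 
 * S3   S3  S2 
   S4   S4  S3 
(> = start, * = accepting)

start=S0; accept=S3; S0-p->S1; S0-q->S2; S1-p->S3; S1-q->S2; S2-p->S2; S2-q->S4; S3-p->S3; S3-q->S2; S4-p->S4; S4-q->S3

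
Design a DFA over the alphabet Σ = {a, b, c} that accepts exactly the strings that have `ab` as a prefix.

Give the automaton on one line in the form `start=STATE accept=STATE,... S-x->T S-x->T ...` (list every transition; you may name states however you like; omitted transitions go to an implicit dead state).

Check the first 2 symbols one by one: S0 through S1 record how many have matched `ab` so far; any wrong symbol goes to the dead state S3. After all 2 match we enter the accepting sink S2.
        a   b   c  
>  S0   S1  S3  S3 
   S1   S3  S2  S3 
 * S2   S2  S2  S2 
   S3   S3  S3  S3 
(> = start, * = accepting)

start=S0 accept=S2 S0-a->S1 S0-b->S3 S0-c->S3 S1-a->S3 S1-b->S2 S1-c->S3 S2-a->S2 S2-b->S2 S2-c->S2 S3-a->S3 S3-b->S3 S3-c->S3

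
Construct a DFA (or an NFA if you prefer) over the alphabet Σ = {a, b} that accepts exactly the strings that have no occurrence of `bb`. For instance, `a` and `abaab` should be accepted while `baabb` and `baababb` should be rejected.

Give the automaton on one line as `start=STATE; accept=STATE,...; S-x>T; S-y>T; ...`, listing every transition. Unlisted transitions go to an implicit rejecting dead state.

start=s0; accept=s0,s1; s0-a>s0; s0-b>s1; s1-a>s0; s1-b>s2; s2-a>s2; s2-b>s2

This is the complement of 'contains `bb`'. Use the same substring-matching states — s0 through s2 holding how much of `bb` has just been matched — but flip the accepting set: everything except the trap s2 accepts.
3 states suffice.
        a   b  
>* s0   s0  s1 
 * s1   s0  s2 
   s2   s2  s2 
(> = start, * = accepting)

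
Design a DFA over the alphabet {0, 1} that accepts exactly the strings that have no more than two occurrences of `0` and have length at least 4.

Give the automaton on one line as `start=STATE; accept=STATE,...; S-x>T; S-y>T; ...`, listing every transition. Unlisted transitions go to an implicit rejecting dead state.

Handle the two conditions separately and then intersect. One (4 states) tracks the count of `0`s, saturating at 3; the other (6 states) tracks the input length, saturating at 5. Each combined state is a pair, one component from each; accept when both components accept. Minimizing collapses redundant product states.
With 13 states:
       0  1 
>  A   B  C 
   B   D  E 
   C   E  F 
   D   G  H 
   E   H  I 
   F   I  J 
   G   G  G 
   H   G  K 
   I   K  L 
   J   L  M 
 * K   G  K 
 * L   K  L 
 * M   L  M 
(> = start, * = accepting)

start=A; accept=K,L,M; A-0>B; A-1>C; B-0>D; B-1>E; C-0>E; C-1>F; D-0>G; D-1>H; E-0>H; E-1>I; F-0>I; F-1>J; G-0>G; G-1>G; H-0>G; H-1>K; I-0>K; I-1>L; J-0>L; J-1>M; K-0>G; K-1>K; L-0>K; L-1>L; M-0>L; M-1>M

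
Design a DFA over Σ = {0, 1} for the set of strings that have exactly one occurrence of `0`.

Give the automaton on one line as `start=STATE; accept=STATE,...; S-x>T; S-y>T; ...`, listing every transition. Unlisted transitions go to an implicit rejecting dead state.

start=S0; accept=S1; S0-0>S1; S0-1>S0; S1-0>S2; S1-1>S1; S2-0>S2; S2-1>S2

Only the number of `0`s matters, and only up to 2. Make a chain S0 → S1 → S2 advanced by each `0` (with S2 absorbing); every other symbol self-loops. The accepting set is {S1}.
With 3 states:
        0   1  
>  S0   S1  S0 
 * S1   S2  S1 
   S2   S2  S2 
(> = start, * = accepting)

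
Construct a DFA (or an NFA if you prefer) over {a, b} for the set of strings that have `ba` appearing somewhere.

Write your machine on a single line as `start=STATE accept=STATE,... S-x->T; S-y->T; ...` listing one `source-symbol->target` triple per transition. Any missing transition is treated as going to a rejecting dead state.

Track how much of `ba` has been matched so far: state s0 is no progress, s2 is the absorbing accept state reached once `ba` has occurred. Intermediate states record partial matches; on a mismatch, fall back to the longest reusable overlap.
With 3 states:
        a   b  
>  s0   s0  s1 
   s1   s2  s1 
 * s2   s2  s2 
(> = start, * = accepting)

start=s0; accept=s2; s0-a->s0; s0-b->s1; s1-a->s2; s1-b->s1; s2-a->s2; s2-b->s2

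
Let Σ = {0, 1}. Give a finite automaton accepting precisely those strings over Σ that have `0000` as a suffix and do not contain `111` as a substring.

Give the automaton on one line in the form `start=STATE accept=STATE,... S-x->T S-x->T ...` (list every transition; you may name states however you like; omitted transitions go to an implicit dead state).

Build one automaton per condition and run them in lockstep. The first has 5 states tracking how much of the suffix `0000` has currently been matched; the second has 4 states tracking partial matches of the forbidden pattern `111`. A product state is a pair (one from each), accepting exactly when both do. Minimizing collapses redundant product states.
With 8 states:
       0  1 
>  A   B  C 
   B   D  C 
   C   B  E 
   D   F  C 
   E   B  G 
   F   H  C 
   G   G  G 
 * H   H  C 
(> = start, * = accepting)

start=A accept=H A-0->B A-1->C B-0->D B-1->C C-0->B C-1->E D-0->F D-1->C E-0->B E-1->G F-0->H F-1->C G-0->G G-1->G H-0->H H-1->C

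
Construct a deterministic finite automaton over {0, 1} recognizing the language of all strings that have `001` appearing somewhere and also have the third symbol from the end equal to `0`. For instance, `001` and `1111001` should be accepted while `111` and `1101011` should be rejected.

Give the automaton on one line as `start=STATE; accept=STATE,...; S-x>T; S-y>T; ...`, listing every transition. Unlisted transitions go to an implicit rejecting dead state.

Run two small machines in parallel and take their product. One (4 states) tracks whether and how much of `001` has been seen; the other (15 states) tracks the last 3 symbols read. Each combined state is a pair, one component from each; accept when both components accept. Equivalent product states are then merged.
With 11 states:
          0    1  
>  q0     q1   q0 
   q1     q2   q0 
   q2     q2   q3 
 * q3     q4   q5 
 * q4     q6   q7 
 * q5     q8   q9 
   q6    q10   q3 
   q7     q4   q5 
   q8     q6   q7 
   q9     q8   q9 
 * q10   q10   q3 
(> = start, * = accepting)

start=q0; accept=q3,q4,q5,q10; q0-0>q1; q0-1>q0; q1-0>q2; q1-1>q0; q2-0>q2; q2-1>q3; q3-0>q4; q3-1>q5; q4-0>q6; q4-1>q7; q5-0>q8; q5-1>q9; q6-0>q10; q6-1>q3; q7-0>q4; q7-1>q5; q8-0>q6; q8-1>q7; q9-0>q8; q9-1>q9; q10-0>q10; q10-1>q3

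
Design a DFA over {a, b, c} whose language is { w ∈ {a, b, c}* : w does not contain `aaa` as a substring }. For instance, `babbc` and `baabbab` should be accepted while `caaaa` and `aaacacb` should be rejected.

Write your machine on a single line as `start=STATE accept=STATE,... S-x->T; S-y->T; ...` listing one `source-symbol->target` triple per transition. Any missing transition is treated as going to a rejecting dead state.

start=S0; accept=S0,S1,S2; S0-a->S1; S0-b->S0; S0-c->S0; S1-a->S2; S1-b->S0; S1-c->S0; S2-a->S3; S2-b->S0; S2-c->S0; S3-a->S3; S3-b->S3; S3-c->S3

Track partial matches of the forbidden pattern `aaa`. State S3 is a dead state reached once `aaa` has occurred; every other state accepts. S0 means no part of `aaa` is currently matched.
A 4-state machine:
        a   b   c  
>* S0   S1  S0  S0 
 * S1   S2  S0  S0 
 * S2   S3  S0  S0 
   S3   S3  S3  S3 
(> = start, * = accepting)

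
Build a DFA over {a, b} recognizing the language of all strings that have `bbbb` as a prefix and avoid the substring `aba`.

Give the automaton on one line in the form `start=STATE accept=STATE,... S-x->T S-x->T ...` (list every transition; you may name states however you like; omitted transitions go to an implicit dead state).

start=q0 accept=q8,q9,q10 q0-a->q1 q0-b->q2 q1-a->q1 q1-b->q3 q2-a->q1 q2-b->q4 q3-a->q5 q3-b->q6 q4-a->q1 q4-b->q7 q5-a->q5 q5-b->q5 q6-a->q1 q6-b->q6 q7-a->q1 q7-b->q8 q8-a->q9 q8-b->q8 q9-a->q9 q9-b->q10 q10-a->q11 q10-b->q8 q11-a->q11 q11-b->q11

Build one automaton per condition and run them in lockstep. The first has 6 states tracking whether the input so far still matches the prefix `bbbb`; the second has 4 states tracking partial matches of the forbidden pattern `aba`. A product state is a pair (one from each), accepting exactly when both do.
With 12 states:
          a    b  
>  q0     q1   q2 
   q1     q1   q3 
   q2     q1   q4 
   q3     q5   q6 
   q4     q1   q7 
   q5     q5   q5 
   q6     q1   q6 
   q7     q1   q8 
 * q8     q9   q8 
 * q9     q9  q10 
 * q10   q11   q8 
   q11   q11  q11 
(> = start, * = accepting)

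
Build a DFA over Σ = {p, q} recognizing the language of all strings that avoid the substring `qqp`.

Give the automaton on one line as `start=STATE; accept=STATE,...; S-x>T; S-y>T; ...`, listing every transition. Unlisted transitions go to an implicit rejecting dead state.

Track partial matches of the forbidden pattern `qqp`. State D is a dead state reached once `qqp` has occurred; every other state accepts. A means no part of `qqp` is currently matched.
A 4-state machine:
       p  q 
>* A   A  B 
 * B   A  C 
 * C   D  C 
   D   D  D 
(> = start, * = accepting)

start=A; accept=A,B,C; A-p>A; A-q>B; B-p>A; B-q>C; C-p>D; C-q>C; D-p>D; D-q>D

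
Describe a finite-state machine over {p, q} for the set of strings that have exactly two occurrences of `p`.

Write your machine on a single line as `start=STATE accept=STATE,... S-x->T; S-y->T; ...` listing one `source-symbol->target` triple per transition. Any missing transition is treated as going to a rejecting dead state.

start=S0; accept=S2; S0-p->S1; S0-q->S0; S1-p->S2; S1-q->S1; S2-p->S3; S2-q->S2; S3-p->S3; S3-q->S3

Count `p`s, saturating at 3: states S0 through S2 mean 0 through 2 `p`s seen; S3 means more than 2. Each `p` increments (capped at S3); other symbols loop. Accept from {S2}.
4 states suffice.
        p   q  
>  S0   S1  S0 
   S1   S2  S1 
 * S2   S3  S2 
   S3   S3  S3 
(> = start, * = accepting)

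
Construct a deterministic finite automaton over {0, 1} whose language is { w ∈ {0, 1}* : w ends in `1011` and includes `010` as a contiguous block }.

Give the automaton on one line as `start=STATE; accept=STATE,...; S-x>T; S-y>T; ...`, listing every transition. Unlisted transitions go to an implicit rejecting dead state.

start=q0; accept=q7; q0-0>q1; q0-1>q0; q1-0>q1; q1-1>q2; q2-0>q3; q2-1>q0; q3-0>q4; q3-1>q5; q4-0>q4; q4-1>q6; q5-0>q3; q5-1>q7; q6-0>q3; q6-1>q6; q7-0>q3; q7-1>q6

Build one automaton per condition and run them in lockstep. The first has 5 states tracking how much of the suffix `1011` has currently been matched; the second has 4 states tracking whether and how much of `010` has been seen. A product state is a pair (one from each), accepting exactly when both do. After merging equivalent states the machine shrinks.
With 8 states:
        0   1  
>  q0   q1  q0 
   q1   q1  q2 
   q2   q3  q0 
   q3   q4  q5 
   q4   q4  q6 
   q5   q3  q7 
   q6   q3  q6 
 * q7   q3  q6 
(> = start, * = accepting)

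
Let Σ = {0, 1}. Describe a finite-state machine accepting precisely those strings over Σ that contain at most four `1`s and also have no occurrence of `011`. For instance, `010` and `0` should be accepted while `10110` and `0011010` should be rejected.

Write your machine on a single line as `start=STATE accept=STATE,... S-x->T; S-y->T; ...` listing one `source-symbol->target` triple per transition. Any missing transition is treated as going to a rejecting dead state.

Run two small machines in parallel and take their product. The first has 6 states tracking the count of `1`s, saturating at 5; the second has 4 states tracking partial matches of the forbidden pattern `011`. A product state is a pair (one from each), accepting exactly when both do.
          0    1  
>* q0     q1   q2 
 * q1     q1   q3 
 * q2     q4   q5 
 * q3     q4   q6 
 * q4     q4   q7 
 * q5     q8   q9 
   q6     q6  q10 
 * q7     q8  q10 
 * q8     q8  q11 
 * q9    q12  q13 
   q10   q10  q14 
 * q11   q12  q14 
 * q12   q12  q15 
 * q13   q16  q17 
   q14   q14  q18 
 * q15   q16  q18 
 * q16   q16  q19 
   q17   q20  q17 
   q18   q18  q18 
   q19   q20  q18 
   q20   q20  q19 
(> = start, * = accepting)

start=q0; accept=q0,q1,q2,q3,q4,q5,q7,q8,q9,q11,q12,q13,q15,q16; q0-0->q1; q0-1->q2; q1-0->q1; q1-1->q3; q2-0->q4; q2-1->q5; q3-0->q4; q3-1->q6; q4-0->q4; q4-1->q7; q5-0->q8; q5-1->q9; q6-0->q6; q6-1->q10; q7-0->q8; q7-1->q10; q8-0->q8; q8-1->q11; q9-0->q12; q9-1->q13; q10-0->q10; q10-1->q14; q11-0->q12; q11-1->q14; q12-0->q12; q12-1->q15; q13-0->q16; q13-1->q17; q14-0->q14; q14-1->q18; q15-0->q16; q15-1->q18; q16-0->q16; q16-1->q19; q17-0->q20; q17-1->q17; q18-0->q18; q18-1->q18; q19-0->q20; q19-1->q18; q20-0->q20; q20-1->q19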